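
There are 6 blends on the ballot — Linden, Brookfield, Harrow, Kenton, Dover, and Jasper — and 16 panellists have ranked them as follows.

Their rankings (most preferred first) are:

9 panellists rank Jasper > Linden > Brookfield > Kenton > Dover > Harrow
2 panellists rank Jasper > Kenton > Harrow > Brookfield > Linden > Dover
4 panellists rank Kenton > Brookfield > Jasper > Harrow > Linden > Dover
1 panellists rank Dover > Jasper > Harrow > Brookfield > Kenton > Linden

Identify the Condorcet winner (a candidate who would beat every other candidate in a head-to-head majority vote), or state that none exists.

Head-to-head results (16 voters total):
Linden vs Brookfield: Linden wins 9–7.
Linden vs Harrow: Linden wins 9–7.
Linden vs Kenton: Linden wins 9–7.
Linden vs Dover: Linden wins 15–1.
Linden vs Jasper: Jasper wins 16–0.
Brookfield vs Harrow: Brookfield wins 13–3.
Brookfield vs Kenton: Brookfield wins 10–6.
Brookfield vs Dover: Brookfield wins 15–1.
Brookfield vs Jasper: Jasper wins 12–4.
Harrow vs Kenton: Kenton wins 15–1.
Harrow vs Dover: Dover wins 10–6.
Harrow vs Jasper: Jasper wins 16–0.
Kenton vs Dover: Kenton wins 15–1.
Kenton vs Jasper: Jasper wins 12–4.
Dover vs Jasper: Jasper wins 15–1.
Jasper beats each rival — Linden (16–0), Brookfield (12–4), Harrow (16–0), Kenton (12–4), Dover (15–1) — so Jasper is the Condorcet winner.

Jasper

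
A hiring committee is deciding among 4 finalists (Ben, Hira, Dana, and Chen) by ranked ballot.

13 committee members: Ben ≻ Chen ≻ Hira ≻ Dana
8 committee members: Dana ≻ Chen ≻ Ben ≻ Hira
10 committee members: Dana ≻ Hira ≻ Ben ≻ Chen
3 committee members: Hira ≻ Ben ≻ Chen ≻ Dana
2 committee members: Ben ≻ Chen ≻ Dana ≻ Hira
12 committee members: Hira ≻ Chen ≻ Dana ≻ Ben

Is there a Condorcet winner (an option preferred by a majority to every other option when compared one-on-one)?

Yes

Head-to-head results (48 voters total):
Ben vs Hira: Hira wins 25–23.
Ben vs Dana: Dana wins 30–18.
Ben vs Chen: Ben wins 28–20.
Hira vs Dana: Hira wins 28–20.
Hira vs Chen: Hira wins 25–23.
Dana vs Chen: Chen wins 30–18.
Hira beats each rival — Ben (25–23), Dana (28–20), Chen (25–23) — so Hira is the Condorcet winner.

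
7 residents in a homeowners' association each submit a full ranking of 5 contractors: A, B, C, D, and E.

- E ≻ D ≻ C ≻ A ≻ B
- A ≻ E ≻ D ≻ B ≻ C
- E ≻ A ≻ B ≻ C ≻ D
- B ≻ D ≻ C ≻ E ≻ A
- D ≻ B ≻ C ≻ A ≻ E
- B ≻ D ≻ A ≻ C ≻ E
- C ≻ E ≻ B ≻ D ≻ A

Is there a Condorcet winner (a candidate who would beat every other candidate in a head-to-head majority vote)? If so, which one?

There is no Condorcet winner

Head-to-head results (7 voters total):
A vs B: B wins 4–3.
A vs C: C wins 4–3.
A vs D: D wins 5–2.
A vs E: E wins 4–3.
B vs C: B wins 5–2.
B vs D: B wins 4–3.
B vs E: E wins 4–3.
C vs D: D wins 5–2.
C vs E: C wins 4–3.
D vs E: E wins 4–3.
No candidate beats all others: B beats C beats E beats B, a majority cycle.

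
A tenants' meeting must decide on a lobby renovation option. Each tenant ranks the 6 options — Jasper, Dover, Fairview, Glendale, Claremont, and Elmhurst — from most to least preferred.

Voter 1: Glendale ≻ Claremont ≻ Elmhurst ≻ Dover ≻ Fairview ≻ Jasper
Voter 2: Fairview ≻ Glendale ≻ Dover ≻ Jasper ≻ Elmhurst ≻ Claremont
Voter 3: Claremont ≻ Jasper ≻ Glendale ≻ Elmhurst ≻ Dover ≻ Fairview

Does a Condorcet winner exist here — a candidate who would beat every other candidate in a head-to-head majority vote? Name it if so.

Head-to-head results (3 voters total):
Jasper vs Dover: Dover wins 2–1.
Jasper vs Fairview: Fairview wins 2–1.
Jasper vs Glendale: Glendale wins 2–1.
Jasper vs Claremont: Claremont wins 2–1.
Jasper vs Elmhurst: Jasper wins 2–1.
Dover vs Fairview: Dover wins 2–1.
Dover vs Glendale: Glendale wins 3–0.
Dover vs Claremont: Claremont wins 2–1.
Dover vs Elmhurst: Elmhurst wins 2–1.
Fairview vs Glendale: Glendale wins 2–1.
Fairview vs Claremont: Claremont wins 2–1.
Fairview vs Elmhurst: Elmhurst wins 2–1.
Glendale vs Claremont: Glendale wins 2–1.
Glendale vs Elmhurst: Glendale wins 3–0.
Claremont vs Elmhurst: Claremont wins 2–1.
Glendale beats each rival — Jasper (2–1), Dover (3–0), Fairview (2–1), Claremont (2–1), Elmhurst (3–0) — so Glendale is the Condorcet winner.

Glendale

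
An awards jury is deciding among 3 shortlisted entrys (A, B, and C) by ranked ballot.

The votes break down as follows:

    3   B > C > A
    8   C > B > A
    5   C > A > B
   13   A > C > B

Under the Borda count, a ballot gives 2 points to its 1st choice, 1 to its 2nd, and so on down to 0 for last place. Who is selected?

Borda scores:
  A: 3·0 + 8·0 + 5·1 + 13·2 = 31
  B: 3·2 + 8·1 + 5·0 + 13·0 = 14
  C: 3·1 + 8·2 + 5·2 + 13·1 = 42
C has the highest total.

C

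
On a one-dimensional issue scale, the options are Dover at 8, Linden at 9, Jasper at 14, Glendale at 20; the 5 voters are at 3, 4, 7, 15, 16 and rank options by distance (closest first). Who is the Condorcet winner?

With single-peaked preferences on a line, the Condorcet winner is the candidate closest to the median voter.
The median voter (position 7) is closest to Dover at 8.
Check: Dover vs Jasper — voters closer to Dover: 3 of 5.

Dover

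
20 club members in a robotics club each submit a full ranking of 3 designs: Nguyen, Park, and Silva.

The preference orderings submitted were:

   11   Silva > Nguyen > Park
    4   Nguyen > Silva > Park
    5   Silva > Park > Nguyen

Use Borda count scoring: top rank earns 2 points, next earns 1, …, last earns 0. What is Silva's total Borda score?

Borda scores:
  Nguyen: 11·1 + 4·2 + 5·0 = 19
  Park: 11·0 + 4·0 + 5·1 = 5
  Silva: 11·2 + 4·1 + 5·2 = 36

36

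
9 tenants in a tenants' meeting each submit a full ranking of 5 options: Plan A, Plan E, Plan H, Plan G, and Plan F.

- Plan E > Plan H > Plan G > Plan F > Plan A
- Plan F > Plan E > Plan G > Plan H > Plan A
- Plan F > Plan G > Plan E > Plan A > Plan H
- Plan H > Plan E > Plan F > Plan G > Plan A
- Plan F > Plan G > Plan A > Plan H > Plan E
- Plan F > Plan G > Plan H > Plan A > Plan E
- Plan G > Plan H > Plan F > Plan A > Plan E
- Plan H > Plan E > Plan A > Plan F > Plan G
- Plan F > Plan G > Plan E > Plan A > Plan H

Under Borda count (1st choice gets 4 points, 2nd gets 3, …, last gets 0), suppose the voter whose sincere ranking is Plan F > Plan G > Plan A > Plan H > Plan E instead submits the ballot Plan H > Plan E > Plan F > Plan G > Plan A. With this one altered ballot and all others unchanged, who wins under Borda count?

Plan F

Borda totals with the altered ballot: Plan A 6, Plan E 20, Plan H 21, Plan G 19, Plan F 24.
The winner is unchanged: still Plan F.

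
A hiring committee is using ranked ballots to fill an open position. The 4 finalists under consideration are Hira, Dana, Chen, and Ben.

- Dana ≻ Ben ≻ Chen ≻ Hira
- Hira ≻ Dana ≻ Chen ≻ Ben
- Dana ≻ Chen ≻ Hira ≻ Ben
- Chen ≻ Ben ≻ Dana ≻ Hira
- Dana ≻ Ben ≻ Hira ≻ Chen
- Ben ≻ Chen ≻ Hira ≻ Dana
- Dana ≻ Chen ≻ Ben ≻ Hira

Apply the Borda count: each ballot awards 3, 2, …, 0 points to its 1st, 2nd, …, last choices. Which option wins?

Borda scores:
  Hira: 0 + 3 + 1 + 0 + 1 + 1 + 0 = 6
  Dana: 3 + 2 + 3 + 1 + 3 + 0 + 3 = 15
  Chen: 1 + 1 + 2 + 3 + 0 + 2 + 2 = 11
  Ben: 2 + 0 + 0 + 2 + 2 + 3 + 1 = 10
Dana has the highest total.

Dana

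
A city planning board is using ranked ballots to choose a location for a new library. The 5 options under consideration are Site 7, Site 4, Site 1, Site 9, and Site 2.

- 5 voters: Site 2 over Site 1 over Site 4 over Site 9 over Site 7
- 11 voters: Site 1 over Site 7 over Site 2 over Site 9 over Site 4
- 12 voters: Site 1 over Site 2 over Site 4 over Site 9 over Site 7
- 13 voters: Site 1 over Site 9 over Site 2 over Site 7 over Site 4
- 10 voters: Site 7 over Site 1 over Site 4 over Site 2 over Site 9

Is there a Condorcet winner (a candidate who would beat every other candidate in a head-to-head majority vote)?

Head-to-head results (51 voters total):
Site 7 vs Site 4: Site 7 wins 34–17.
Site 7 vs Site 1: Site 1 wins 41–10.
Site 7 vs Site 9: Site 9 wins 30–21.
Site 7 vs Site 2: Site 2 wins 30–21.
Site 4 vs Site 1: Site 1 wins 51–0.
Site 4 vs Site 9: Site 4 wins 27–24.
Site 4 vs Site 2: Site 2 wins 41–10.
Site 1 vs Site 9: Site 1 wins 51–0.
Site 1 vs Site 2: Site 1 wins 46–5.
Site 9 vs Site 2: Site 2 wins 38–13.
Site 1 beats each rival — Site 7 (41–10), Site 4 (51–0), Site 9 (51–0), Site 2 (46–5) — so Site 1 is the Condorcet winner.

Yes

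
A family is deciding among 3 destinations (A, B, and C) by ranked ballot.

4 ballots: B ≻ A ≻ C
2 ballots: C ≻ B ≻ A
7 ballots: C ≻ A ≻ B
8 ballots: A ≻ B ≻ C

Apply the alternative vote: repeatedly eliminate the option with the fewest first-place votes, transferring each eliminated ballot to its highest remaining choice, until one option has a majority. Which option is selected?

Round 1: C 9, A 8, B 4. B has the fewest and is eliminated.
Round 2: A 12, C 9. A has a majority.

A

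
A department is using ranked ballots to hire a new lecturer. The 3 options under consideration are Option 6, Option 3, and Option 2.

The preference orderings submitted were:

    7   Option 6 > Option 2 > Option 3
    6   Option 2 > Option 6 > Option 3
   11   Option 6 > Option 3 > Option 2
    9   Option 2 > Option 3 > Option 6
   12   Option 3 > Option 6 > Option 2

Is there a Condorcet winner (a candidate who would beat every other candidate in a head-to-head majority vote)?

Yes

Head-to-head results (45 voters total):
Option 6 vs Option 3: Option 6 wins 24–21.
Option 6 vs Option 2: Option 6 wins 30–15.
Option 3 vs Option 2: Option 3 wins 23–22.
Option 6 beats each rival — Option 3 (24–21), Option 2 (30–15) — so Option 6 is the Condorcet winner.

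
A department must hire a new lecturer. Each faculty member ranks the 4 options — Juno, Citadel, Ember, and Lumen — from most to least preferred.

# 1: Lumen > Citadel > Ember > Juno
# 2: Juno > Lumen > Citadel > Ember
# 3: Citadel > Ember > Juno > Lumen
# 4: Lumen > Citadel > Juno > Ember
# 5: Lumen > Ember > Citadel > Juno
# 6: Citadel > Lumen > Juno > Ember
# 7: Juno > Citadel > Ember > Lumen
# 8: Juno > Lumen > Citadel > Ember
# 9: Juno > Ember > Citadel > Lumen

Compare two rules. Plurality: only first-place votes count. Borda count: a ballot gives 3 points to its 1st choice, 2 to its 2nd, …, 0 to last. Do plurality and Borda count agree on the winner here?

Plurality first-place counts: Juno 4, Citadel 2, Ember 0, Lumen 3 → Juno.
Borda totals: Juno 15, Citadel 16, Ember 8, Lumen 15 → Citadel.
The two rules disagree: plurality picks Juno, Borda picks Citadel.

No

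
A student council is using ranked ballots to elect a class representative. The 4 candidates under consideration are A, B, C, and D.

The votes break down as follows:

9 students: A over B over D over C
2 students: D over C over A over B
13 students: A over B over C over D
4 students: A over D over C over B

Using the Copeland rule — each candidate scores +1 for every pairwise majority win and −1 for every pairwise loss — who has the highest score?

A

Pairwise results:
  A vs B: A wins 28–0.
  A vs C: A wins 26–2.
  A vs D: A wins 26–2.
  B vs C: B wins 22–6.
  B vs D: B wins 22–6.
  C vs D: D wins 15–13.
Copeland scores (wins − losses):
  A: 3 − 0 = 3
  B: 2 − 1 = 1
  C: 0 − 3 = -3
  D: 1 − 2 = -1
A has the best Copeland score.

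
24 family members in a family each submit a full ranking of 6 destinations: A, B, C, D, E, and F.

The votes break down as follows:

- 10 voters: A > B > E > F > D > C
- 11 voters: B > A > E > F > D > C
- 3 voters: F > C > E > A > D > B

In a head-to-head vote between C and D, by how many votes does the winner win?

18

Ballots ranking C above D: 3.
Ballots ranking D above C: 10+11 = 21.
D wins 21–3, a margin of 18.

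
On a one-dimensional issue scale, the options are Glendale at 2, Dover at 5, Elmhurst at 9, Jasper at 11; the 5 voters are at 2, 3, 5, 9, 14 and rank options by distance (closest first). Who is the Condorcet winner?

With single-peaked preferences on a line, the Condorcet winner is the candidate closest to the median voter.
The median voter (position 5) is closest to Dover at 5.
Check: Dover vs Elmhurst — voters closer to Dover: 3 of 5.

Dover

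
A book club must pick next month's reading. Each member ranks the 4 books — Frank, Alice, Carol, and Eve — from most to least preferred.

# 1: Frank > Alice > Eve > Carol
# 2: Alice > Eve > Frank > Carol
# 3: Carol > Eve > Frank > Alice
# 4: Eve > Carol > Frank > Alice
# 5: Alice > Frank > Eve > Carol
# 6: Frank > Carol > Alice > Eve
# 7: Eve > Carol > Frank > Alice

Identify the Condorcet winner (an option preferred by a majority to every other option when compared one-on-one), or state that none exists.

Head-to-head results (7 voters total):
Frank vs Alice: Frank wins 5–2.
Frank vs Carol: Frank wins 4–3.
Frank vs Eve: Eve wins 4–3.
Alice vs Carol: Carol wins 4–3.
Alice vs Eve: Alice wins 4–3.
Carol vs Eve: Eve wins 5–2.
No candidate beats all others: Frank beats Alice beats Eve beats Frank, a majority cycle.

There is no Condorcet winner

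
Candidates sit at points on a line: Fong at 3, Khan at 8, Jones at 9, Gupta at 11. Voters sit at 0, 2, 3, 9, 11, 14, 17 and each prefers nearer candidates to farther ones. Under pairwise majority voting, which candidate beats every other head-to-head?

With single-peaked preferences on a line, the Condorcet winner is the candidate closest to the median voter.
The median voter (position 9) is closest to Jones at 9.
Check: Jones vs Gupta — voters closer to Jones: 4 of 7.

Jones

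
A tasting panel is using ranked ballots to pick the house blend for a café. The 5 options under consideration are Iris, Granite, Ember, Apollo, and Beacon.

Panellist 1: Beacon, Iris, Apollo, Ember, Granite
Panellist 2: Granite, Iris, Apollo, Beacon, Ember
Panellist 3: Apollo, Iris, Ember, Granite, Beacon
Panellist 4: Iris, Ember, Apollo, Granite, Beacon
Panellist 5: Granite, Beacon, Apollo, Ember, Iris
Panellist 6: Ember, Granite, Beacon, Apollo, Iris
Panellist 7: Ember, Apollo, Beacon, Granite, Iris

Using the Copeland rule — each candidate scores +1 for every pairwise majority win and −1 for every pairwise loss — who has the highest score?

Pairwise results:
  Iris vs Granite: Granite wins 4–3.
  Iris vs Ember: Iris wins 4–3.
  Iris vs Apollo: Apollo wins 4–3.
  Iris vs Beacon: Beacon wins 4–3.
  Granite vs Ember: Ember wins 5–2.
  Granite vs Apollo: Apollo wins 4–3.
  Granite vs Beacon: Granite wins 5–2.
  Ember vs Apollo: Apollo wins 4–3.
  Ember vs Beacon: Ember wins 4–3.
  Apollo vs Beacon: Apollo wins 4–3.
Copeland scores (wins − losses):
  Iris: 1 − 3 = -2
  Granite: 2 − 2 = 0
  Ember: 2 − 2 = 0
  Apollo: 4 − 0 = 4
  Beacon: 1 − 3 = -2
Apollo has the best Copeland score.

Apollo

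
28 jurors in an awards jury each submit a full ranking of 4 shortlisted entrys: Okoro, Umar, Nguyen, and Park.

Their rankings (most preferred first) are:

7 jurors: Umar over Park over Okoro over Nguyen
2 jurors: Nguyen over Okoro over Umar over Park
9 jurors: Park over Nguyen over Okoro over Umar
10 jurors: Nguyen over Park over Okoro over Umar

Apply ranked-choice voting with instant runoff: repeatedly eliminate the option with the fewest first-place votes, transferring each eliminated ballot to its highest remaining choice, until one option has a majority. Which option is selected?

Park

Round 1: Nguyen 12, Park 9, Umar 7, Okoro 0. Okoro has the fewest and is eliminated.
Round 2: Nguyen 12, Park 9, Umar 7. Umar has the fewest and is eliminated.
Round 3: Park 16, Nguyen 12. Park has a majority.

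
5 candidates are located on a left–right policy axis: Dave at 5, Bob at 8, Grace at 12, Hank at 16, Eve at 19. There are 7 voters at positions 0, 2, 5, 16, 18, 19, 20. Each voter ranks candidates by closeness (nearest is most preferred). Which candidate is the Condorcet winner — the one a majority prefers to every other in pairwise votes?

Hank

With single-peaked preferences on a line, the Condorcet winner is the candidate closest to the median voter.
The median voter (position 16) is closest to Hank at 16.
Check: Hank vs Bob — voters closer to Hank: 4 of 7.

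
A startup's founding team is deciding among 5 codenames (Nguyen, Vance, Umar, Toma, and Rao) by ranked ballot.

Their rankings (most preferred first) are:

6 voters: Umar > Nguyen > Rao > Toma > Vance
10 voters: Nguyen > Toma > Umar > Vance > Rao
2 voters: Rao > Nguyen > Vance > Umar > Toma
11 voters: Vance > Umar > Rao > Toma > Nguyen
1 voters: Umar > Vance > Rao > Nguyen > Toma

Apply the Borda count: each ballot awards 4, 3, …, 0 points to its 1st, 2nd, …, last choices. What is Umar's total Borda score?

Borda scores:
  Nguyen: 6·3 + 10·4 + 2·3 + 11·0 + 1 = 65
  Vance: 6·0 + 10·1 + 2·2 + 11·4 + 3 = 61
  Umar: 6·4 + 10·2 + 2·1 + 11·3 + 4 = 83
  Toma: 6·1 + 10·3 + 2·0 + 11·1 + 0 = 47
  Rao: 6·2 + 10·0 + 2·4 + 11·2 + 2 = 44

83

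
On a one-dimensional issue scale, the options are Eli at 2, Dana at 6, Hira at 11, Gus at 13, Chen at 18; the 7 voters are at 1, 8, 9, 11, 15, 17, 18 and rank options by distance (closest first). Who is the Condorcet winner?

With single-peaked preferences on a line, the Condorcet winner is the candidate closest to the median voter.
The median voter (position 11) is closest to Hira at 11.
Check: Hira vs Chen — voters closer to Hira: 4 of 7.

Hira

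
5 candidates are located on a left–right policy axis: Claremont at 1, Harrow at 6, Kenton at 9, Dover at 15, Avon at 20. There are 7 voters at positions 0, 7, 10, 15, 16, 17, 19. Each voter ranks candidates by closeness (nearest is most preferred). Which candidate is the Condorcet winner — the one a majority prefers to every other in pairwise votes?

Dover

With single-peaked preferences on a line, the Condorcet winner is the candidate closest to the median voter.
The median voter (position 15) is closest to Dover at 15.
Check: Dover vs Harrow — voters closer to Dover: 4 of 7.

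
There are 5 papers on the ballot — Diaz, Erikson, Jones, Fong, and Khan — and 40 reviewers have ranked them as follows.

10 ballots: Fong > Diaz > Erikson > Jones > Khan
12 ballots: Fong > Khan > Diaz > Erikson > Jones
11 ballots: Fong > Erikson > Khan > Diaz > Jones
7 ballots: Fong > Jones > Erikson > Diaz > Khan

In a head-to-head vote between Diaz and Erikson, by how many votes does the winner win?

Ballots ranking Diaz above Erikson: 10+12 = 22.
Ballots ranking Erikson above Diaz: 11+7 = 18.
Diaz wins 22–18, a margin of 4.

4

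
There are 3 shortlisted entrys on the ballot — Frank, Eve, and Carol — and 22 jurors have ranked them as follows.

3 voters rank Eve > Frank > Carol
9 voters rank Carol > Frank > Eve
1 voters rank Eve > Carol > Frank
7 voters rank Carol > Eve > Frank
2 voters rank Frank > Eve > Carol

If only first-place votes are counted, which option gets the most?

First-place vote totals:
  Frank: 2
  Eve: 4
  Carol: 16
Carol has the most first-place votes.

Carol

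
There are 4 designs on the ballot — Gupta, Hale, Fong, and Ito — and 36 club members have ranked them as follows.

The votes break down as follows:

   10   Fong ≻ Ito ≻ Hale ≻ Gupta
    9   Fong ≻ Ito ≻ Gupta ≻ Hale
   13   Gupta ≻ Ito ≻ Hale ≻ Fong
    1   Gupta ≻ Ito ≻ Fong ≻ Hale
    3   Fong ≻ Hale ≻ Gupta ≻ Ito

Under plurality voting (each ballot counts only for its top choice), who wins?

First-place vote totals:
  Gupta: 14
  Hale: 0
  Fong: 22
  Ito: 0
Fong has the most first-place votes.

Fong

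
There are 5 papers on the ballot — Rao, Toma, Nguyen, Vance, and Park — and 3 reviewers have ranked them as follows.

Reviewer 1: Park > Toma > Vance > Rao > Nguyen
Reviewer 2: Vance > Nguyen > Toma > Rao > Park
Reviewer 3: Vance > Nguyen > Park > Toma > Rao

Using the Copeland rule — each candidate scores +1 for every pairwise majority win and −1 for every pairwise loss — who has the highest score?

Vance

Pairwise results:
  Rao vs Toma: Toma wins 3–0.
  Rao vs Nguyen: Nguyen wins 2–1.
  Rao vs Vance: Vance wins 3–0.
  Rao vs Park: Park wins 2–1.
  Toma vs Nguyen: Nguyen wins 2–1.
  Toma vs Vance: Vance wins 2–1.
  Toma vs Park: Park wins 2–1.
  Nguyen vs Vance: Vance wins 3–0.
  Nguyen vs Park: Nguyen wins 2–1.
  Vance vs Park: Vance wins 2–1.
Copeland scores (wins − losses):
  Rao: 0 − 4 = -4
  Toma: 1 − 3 = -2
  Nguyen: 3 − 1 = 2
  Vance: 4 − 0 = 4
  Park: 2 − 2 = 0
Vance has the best Copeland score.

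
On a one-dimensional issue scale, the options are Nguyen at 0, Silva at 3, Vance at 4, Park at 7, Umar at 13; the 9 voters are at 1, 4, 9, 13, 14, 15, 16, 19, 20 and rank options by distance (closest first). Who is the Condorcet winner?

Umar

With single-peaked preferences on a line, the Condorcet winner is the candidate closest to the median voter.
The median voter (position 14) is closest to Umar at 13.
Check: Umar vs Vance — voters closer to Umar: 7 of 9.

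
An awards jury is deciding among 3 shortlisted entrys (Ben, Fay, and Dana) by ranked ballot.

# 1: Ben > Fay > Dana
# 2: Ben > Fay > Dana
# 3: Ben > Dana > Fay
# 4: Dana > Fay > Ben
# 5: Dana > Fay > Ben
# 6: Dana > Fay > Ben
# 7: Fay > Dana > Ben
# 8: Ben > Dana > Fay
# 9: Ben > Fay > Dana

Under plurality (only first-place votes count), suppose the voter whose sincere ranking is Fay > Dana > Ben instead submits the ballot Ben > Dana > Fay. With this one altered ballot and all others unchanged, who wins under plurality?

First-place totals with the altered ballot: Ben 6, Fay 0, Dana 3.
The winner is unchanged: still Ben.

Ben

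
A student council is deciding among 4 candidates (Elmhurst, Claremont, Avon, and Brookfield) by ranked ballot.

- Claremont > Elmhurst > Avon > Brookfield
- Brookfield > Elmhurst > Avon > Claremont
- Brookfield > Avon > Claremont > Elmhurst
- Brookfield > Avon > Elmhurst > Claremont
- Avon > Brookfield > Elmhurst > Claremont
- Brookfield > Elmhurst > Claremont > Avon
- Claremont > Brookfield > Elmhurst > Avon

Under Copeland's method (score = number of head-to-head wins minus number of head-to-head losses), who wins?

Brookfield

Pairwise results:
  Elmhurst vs Claremont: Elmhurst wins 4–3.
  Elmhurst vs Avon: Elmhurst wins 4–3.
  Elmhurst vs Brookfield: Brookfield wins 6–1.
  Claremont vs Avon: Avon wins 4–3.
  Claremont vs Brookfield: Brookfield wins 5–2.
  Avon vs Brookfield: Brookfield wins 5–2.
Copeland scores (wins − losses):
  Elmhurst: 2 − 1 = 1
  Claremont: 0 − 3 = -3
  Avon: 1 − 2 = -1
  Brookfield: 3 − 0 = 3
Brookfield has the best Copeland score.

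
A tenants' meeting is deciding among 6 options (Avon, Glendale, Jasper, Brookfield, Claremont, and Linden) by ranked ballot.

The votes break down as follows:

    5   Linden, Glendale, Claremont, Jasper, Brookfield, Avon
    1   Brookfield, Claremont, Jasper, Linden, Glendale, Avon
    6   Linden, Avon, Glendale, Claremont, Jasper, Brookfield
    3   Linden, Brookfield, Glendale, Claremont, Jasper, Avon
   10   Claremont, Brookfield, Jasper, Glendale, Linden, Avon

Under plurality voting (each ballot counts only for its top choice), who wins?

Linden

First-place vote totals:
  Avon: 0
  Glendale: 0
  Jasper: 0
  Brookfield: 1
  Claremont: 10
  Linden: 14
Linden has the most first-place votes.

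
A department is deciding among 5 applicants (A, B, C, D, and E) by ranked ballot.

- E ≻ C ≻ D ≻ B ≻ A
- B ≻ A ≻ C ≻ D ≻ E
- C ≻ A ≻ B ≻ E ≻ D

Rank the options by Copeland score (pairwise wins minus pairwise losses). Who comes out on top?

Pairwise results:
  A vs B: B wins 2–1.
  A vs C: C wins 2–1.
  A vs D: A wins 2–1.
  A vs E: A wins 2–1.
  B vs C: C wins 2–1.
  B vs D: B wins 2–1.
  B vs E: B wins 2–1.
  C vs D: C wins 3–0.
  C vs E: C wins 2–1.
  D vs E: E wins 2–1.
Copeland scores (wins − losses):
  A: 2 − 2 = 0
  B: 3 − 1 = 2
  C: 4 − 0 = 4
  D: 0 − 4 = -4
  E: 1 − 3 = -2
C has the best Copeland score.

C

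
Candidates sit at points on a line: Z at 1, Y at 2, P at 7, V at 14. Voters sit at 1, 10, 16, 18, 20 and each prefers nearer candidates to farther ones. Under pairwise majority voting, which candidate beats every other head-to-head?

V

With single-peaked preferences on a line, the Condorcet winner is the candidate closest to the median voter.
The median voter (position 16) is closest to V at 14.
Check: V vs Z — voters closer to V: 4 of 5.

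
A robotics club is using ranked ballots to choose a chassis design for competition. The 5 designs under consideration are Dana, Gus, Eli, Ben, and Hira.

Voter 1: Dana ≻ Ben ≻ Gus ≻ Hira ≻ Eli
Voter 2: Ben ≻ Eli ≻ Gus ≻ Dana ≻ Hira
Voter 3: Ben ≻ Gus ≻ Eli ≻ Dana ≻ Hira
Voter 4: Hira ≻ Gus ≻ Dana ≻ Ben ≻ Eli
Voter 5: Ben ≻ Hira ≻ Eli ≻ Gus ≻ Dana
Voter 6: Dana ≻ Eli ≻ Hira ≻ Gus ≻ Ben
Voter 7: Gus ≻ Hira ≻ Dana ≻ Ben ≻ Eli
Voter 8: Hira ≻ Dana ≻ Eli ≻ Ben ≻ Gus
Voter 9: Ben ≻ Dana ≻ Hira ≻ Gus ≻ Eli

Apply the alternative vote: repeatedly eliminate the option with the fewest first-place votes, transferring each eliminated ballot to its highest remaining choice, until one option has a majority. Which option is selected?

Ben

Round 1: Ben 4, Dana 2, Hira 2, Gus 1, Eli 0. Eli has the fewest and is eliminated.
Round 2: Ben 4, Dana 2, Hira 2, Gus 1. Gus has the fewest and is eliminated.
Round 3: Ben 4, Hira 3, Dana 2. Dana has the fewest and is eliminated.
Round 4: Ben 5, Hira 4. Ben has a majority.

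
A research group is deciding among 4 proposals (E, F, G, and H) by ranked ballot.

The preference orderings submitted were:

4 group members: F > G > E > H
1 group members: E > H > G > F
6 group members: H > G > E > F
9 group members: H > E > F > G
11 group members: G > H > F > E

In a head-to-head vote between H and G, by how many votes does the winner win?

1

Ballots ranking H above G: 1+6+9 = 16.
Ballots ranking G above H: 4+11 = 15.
H wins 16–15, a margin of 1.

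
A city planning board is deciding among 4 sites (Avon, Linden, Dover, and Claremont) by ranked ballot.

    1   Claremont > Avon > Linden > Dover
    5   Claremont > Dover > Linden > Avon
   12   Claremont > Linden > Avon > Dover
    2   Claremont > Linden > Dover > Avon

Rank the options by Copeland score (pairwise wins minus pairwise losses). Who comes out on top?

Claremont

Pairwise results:
  Avon vs Linden: Linden wins 19–1.
  Avon vs Dover: Avon wins 13–7.
  Avon vs Claremont: Claremont wins 20–0.
  Linden vs Dover: Linden wins 15–5.
  Linden vs Claremont: Claremont wins 20–0.
  Dover vs Claremont: Claremont wins 20–0.
Copeland scores (wins − losses):
  Avon: 1 − 2 = -1
  Linden: 2 − 1 = 1
  Dover: 0 − 3 = -3
  Claremont: 3 − 0 = 3
Claremont has the best Copeland score.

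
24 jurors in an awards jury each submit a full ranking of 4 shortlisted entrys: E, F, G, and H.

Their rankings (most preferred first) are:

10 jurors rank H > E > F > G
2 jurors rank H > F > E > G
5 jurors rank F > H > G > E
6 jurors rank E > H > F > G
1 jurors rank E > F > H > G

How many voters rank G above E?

Ballots ranking G above E: 5.
Ballots ranking E above G: 10+2+6+1 = 19.
So 5 of 24 voters prefer G to E.

5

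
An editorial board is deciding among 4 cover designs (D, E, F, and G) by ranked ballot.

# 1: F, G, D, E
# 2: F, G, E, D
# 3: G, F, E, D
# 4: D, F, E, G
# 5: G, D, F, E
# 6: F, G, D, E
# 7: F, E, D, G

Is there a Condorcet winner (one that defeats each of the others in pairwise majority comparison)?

Yes

Head-to-head results (7 voters total):
D vs E: D wins 4–3.
D vs F: F wins 5–2.
D vs G: G wins 5–2.
E vs F: F wins 7–0.
E vs G: G wins 5–2.
F vs G: F wins 5–2.
F beats each rival — D (5–2), E (7–0), G (5–2) — so F is the Condorcet winner.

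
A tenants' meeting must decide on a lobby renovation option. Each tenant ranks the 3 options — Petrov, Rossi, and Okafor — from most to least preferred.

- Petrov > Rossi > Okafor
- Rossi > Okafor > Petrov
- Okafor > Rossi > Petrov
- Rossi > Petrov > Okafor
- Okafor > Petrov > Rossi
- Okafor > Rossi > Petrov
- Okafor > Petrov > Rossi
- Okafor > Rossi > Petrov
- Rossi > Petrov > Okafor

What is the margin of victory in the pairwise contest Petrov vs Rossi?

3

Ballots ranking Petrov above Rossi: 3.
Ballots ranking Rossi above Petrov: 6.
Rossi wins 6–3, a margin of 3.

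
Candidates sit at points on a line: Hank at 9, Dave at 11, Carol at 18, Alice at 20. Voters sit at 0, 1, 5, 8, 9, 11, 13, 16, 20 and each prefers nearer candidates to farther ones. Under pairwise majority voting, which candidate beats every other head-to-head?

With single-peaked preferences on a line, the Condorcet winner is the candidate closest to the median voter.
The median voter (position 9) is closest to Hank at 9.
Check: Hank vs Carol — voters closer to Hank: 7 of 9.

Hank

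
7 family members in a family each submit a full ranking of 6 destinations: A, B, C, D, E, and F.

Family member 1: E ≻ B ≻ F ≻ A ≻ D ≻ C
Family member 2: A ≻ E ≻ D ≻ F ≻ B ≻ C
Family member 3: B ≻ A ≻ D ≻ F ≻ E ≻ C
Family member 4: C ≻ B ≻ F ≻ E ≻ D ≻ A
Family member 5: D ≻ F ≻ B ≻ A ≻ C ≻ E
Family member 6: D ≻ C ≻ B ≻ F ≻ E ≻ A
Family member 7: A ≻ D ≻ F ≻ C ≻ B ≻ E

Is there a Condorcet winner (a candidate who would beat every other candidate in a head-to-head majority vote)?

No

Head-to-head results (7 voters total):
A vs B: B wins 5–2.
A vs C: A wins 5–2.
A vs D: A wins 4–3.
A vs E: A wins 4–3.
A vs F: F wins 4–3.
B vs C: B wins 4–3.
B vs D: D wins 4–3.
B vs E: B wins 5–2.
B vs F: B wins 4–3.
C vs D: D wins 6–1.
C vs E: C wins 4–3.
C vs F: F wins 5–2.
D vs E: D wins 4–3.
D vs F: D wins 5–2.
E vs F: F wins 5–2.
No candidate beats all others: A beats D beats B beats A, a majority cycle.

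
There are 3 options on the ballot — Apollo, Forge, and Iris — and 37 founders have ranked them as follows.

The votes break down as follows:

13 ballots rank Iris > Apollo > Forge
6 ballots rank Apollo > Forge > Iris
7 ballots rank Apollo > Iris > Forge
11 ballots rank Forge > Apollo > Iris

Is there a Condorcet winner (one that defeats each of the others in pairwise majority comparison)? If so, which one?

Head-to-head results (37 voters total):
Apollo vs Forge: Apollo wins 26–11.
Apollo vs Iris: Apollo wins 24–13.
Forge vs Iris: Iris wins 20–17.
Apollo beats each rival — Forge (26–11), Iris (24–13) — so Apollo is the Condorcet winner.

Apollo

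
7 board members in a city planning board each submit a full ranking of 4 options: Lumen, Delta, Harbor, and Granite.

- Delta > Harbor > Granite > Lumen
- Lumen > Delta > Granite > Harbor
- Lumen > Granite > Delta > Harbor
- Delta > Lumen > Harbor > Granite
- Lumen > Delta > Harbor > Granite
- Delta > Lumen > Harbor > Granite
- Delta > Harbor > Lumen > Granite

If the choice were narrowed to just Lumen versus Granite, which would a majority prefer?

Ballots ranking Lumen above Granite: 6.
Ballots ranking Granite above Lumen: 1.
Lumen wins the head-to-head, 6–1.

Lumen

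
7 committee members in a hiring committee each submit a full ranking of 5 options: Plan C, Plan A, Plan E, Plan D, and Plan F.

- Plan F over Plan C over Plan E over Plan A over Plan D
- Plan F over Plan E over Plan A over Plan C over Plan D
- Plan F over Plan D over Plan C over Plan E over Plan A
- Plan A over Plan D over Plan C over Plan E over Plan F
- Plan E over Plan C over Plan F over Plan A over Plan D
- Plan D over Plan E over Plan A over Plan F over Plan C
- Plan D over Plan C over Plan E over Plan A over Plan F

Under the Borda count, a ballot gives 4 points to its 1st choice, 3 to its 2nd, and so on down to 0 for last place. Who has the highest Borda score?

Borda scores:
  Plan C: 3 + 1 + 2 + 2 + 3 + 0 + 3 = 14
  Plan A: 1 + 2 + 0 + 4 + 1 + 2 + 1 = 11
  Plan E: 2 + 3 + 1 + 1 + 4 + 3 + 2 = 16
  Plan D: 0 + 0 + 3 + 3 + 0 + 4 + 4 = 14
  Plan F: 4 + 4 + 4 + 0 + 2 + 1 + 0 = 15
Plan E has the highest total.

Plan E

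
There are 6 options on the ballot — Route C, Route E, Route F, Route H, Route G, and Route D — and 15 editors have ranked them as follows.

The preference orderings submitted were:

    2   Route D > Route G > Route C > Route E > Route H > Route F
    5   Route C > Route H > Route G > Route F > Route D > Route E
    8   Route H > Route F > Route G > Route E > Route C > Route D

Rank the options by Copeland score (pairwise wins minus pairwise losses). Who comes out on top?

Route H

Pairwise results:
  Route C vs Route E: Route E wins 8–7.
  Route C vs Route F: Route F wins 8–7.
  Route C vs Route H: Route H wins 8–7.
  Route C vs Route G: Route G wins 10–5.
  Route C vs Route D: Route C wins 13–2.
  Route E vs Route F: Route F wins 13–2.
  Route E vs Route H: Route H wins 13–2.
  Route E vs Route G: Route G wins 15–0.
  Route E vs Route D: Route E wins 8–7.
  Route F vs Route H: Route H wins 15–0.
  Route F vs Route G: Route F wins 8–7.
  Route F vs Route D: Route F wins 13–2.
  Route H vs Route G: Route H wins 13–2.
  Route H vs Route D: Route H wins 13–2.
  Route G vs Route D: Route G wins 13–2.
Copeland scores (wins − losses):
  Route C: 1 − 4 = -3
  Route E: 2 − 3 = -1
  Route F: 4 − 1 = 3
  Route H: 5 − 0 = 5
  Route G: 3 − 2 = 1
  Route D: 0 − 5 = -5
Route H has the best Copeland score.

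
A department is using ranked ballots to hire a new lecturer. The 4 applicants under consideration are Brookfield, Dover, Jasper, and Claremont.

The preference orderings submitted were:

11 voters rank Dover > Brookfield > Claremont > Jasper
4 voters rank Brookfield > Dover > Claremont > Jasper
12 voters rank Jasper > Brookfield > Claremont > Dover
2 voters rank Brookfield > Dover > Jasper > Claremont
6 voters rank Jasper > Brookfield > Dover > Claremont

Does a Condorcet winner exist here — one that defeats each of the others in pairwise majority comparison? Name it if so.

Jasper

Head-to-head results (35 voters total):
Brookfield vs Dover: Brookfield wins 24–11.
Brookfield vs Jasper: Jasper wins 18–17.
Brookfield vs Claremont: Brookfield wins 35–0.
Dover vs Jasper: Jasper wins 18–17.
Dover vs Claremont: Dover wins 23–12.
Jasper vs Claremont: Jasper wins 20–15.
Jasper beats each rival — Brookfield (18–17), Dover (18–17), Claremont (20–15) — so Jasper is the Condorcet winner.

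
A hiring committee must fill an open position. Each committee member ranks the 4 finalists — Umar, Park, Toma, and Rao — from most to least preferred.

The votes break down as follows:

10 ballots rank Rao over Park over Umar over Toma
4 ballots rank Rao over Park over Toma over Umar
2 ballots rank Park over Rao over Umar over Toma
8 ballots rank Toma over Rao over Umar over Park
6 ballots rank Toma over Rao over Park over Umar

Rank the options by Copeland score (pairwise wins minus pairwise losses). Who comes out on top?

Rao

Pairwise results:
  Umar vs Park: Park wins 22–8.
  Umar vs Toma: Toma wins 18–12.
  Umar vs Rao: Rao wins 30–0.
  Park vs Toma: Park wins 16–14.
  Park vs Rao: Rao wins 28–2.
  Toma vs Rao: Rao wins 16–14.
Copeland scores (wins − losses):
  Umar: 0 − 3 = -3
  Park: 2 − 1 = 1
  Toma: 1 − 2 = -1
  Rao: 3 − 0 = 3
Rao has the best Copeland score.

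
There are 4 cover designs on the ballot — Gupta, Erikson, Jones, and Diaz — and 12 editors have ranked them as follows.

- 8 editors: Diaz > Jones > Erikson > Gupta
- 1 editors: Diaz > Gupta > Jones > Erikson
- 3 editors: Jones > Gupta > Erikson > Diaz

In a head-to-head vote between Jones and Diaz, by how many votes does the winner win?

6

Ballots ranking Jones above Diaz: 3.
Ballots ranking Diaz above Jones: 8+1 = 9.
Diaz wins 9–3, a margin of 6.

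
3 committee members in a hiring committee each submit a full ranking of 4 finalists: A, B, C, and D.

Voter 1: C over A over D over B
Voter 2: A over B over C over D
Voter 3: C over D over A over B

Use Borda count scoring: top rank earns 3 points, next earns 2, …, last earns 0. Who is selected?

Borda scores:
  A: 2 + 3 + 1 = 6
  B: 0 + 2 + 0 = 2
  C: 3 + 1 + 3 = 7
  D: 1 + 0 + 2 = 3
C has the highest total.

C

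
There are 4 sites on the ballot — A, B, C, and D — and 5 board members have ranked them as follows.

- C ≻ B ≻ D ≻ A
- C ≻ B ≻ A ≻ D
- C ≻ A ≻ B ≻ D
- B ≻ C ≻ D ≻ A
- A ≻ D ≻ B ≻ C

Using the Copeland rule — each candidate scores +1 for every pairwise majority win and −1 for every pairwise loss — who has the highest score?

Pairwise results:
  A vs B: B wins 3–2.
  A vs C: C wins 4–1.
  A vs D: A wins 3–2.
  B vs C: C wins 3–2.
  B vs D: B wins 4–1.
  C vs D: C wins 4–1.
Copeland scores (wins − losses):
  A: 1 − 2 = -1
  B: 2 − 1 = 1
  C: 3 − 0 = 3
  D: 0 − 3 = -3
C has the best Copeland score.

C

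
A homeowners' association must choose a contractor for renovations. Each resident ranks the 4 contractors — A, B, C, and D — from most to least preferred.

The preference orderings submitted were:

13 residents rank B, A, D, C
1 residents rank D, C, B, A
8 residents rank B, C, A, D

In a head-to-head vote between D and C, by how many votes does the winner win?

6

Ballots ranking D above C: 13+1 = 14.
Ballots ranking C above D: 8.
D wins 14–8, a margin of 6.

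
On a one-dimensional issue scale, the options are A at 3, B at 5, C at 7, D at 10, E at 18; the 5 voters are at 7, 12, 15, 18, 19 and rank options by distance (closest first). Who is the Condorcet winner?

With single-peaked preferences on a line, the Condorcet winner is the candidate closest to the median voter.
The median voter (position 15) is closest to E at 18.
Check: E vs B — voters closer to E: 4 of 5.

E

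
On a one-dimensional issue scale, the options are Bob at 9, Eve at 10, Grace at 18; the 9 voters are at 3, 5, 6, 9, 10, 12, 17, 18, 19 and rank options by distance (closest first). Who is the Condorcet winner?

With single-peaked preferences on a line, the Condorcet winner is the candidate closest to the median voter.
The median voter (position 10) is closest to Eve at 10.
Check: Eve vs Grace — voters closer to Eve: 6 of 9.

Eve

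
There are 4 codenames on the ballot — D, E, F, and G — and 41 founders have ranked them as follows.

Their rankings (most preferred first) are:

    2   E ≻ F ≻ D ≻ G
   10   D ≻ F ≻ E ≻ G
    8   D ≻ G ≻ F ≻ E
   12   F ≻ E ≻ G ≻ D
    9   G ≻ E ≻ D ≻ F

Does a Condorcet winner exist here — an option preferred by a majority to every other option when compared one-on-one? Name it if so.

Head-to-head results (41 voters total):
D vs E: E wins 23–18.
D vs F: D wins 27–14.
D vs G: G wins 21–20.
E vs F: F wins 30–11.
E vs G: E wins 24–17.
F vs G: F wins 24–17.
No candidate beats all others: D beats F beats E beats D, a majority cycle.

None — there is no Condorcet winner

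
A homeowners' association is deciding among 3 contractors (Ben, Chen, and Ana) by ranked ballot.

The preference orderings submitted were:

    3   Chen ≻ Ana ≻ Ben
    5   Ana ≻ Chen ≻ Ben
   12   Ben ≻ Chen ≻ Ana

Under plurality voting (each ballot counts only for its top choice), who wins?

First-place vote totals:
  Ben: 12
  Chen: 3
  Ana: 5
Ben has the most first-place votes.

Ben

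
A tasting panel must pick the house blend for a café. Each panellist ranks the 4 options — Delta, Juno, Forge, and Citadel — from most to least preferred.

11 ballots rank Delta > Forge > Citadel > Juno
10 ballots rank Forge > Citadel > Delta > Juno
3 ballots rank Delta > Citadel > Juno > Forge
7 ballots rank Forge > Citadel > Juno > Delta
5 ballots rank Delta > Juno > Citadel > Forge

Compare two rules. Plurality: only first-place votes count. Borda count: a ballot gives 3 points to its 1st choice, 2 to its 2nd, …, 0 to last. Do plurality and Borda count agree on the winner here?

Plurality first-place counts: Delta 19, Juno 0, Forge 17, Citadel 0 → Delta.
Borda totals: Delta 67, Juno 20, Forge 73, Citadel 56 → Forge.
The two rules disagree: plurality picks Delta, Borda picks Forge.

No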